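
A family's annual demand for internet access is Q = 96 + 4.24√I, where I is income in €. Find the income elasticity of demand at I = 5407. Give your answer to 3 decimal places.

At I = 5407: Q = 407.777.
dQ/dI = 4.24/(2√I) = 0.0288309 at this income.
η = (dQ/dI)·(I/Q) = 0.0288309 × (5407/407.777) = 0.382.

0.382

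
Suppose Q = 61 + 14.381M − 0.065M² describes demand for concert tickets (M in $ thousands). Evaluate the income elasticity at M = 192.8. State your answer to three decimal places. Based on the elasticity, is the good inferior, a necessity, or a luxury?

-4.934 (inferior good)

At M = 192.8: Q = 417.4872.
dQ/dM = 14.381 − 0.13M = -10.68300.
η = (dQ/dM)·(M/Q) = -10.68300 × (192.8/417.4872) = -4.934.
η < 0 ⇒ inferior good.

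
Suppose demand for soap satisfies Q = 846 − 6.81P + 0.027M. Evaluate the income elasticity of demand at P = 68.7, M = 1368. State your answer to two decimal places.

At P = 68.7, M = 1368: Q = 415.089.
Holding P constant, ∂Q/∂M = 0.027.
η_M = (∂Q/∂M)·(M/Q) = 0.027 × (1368/415.089) = 0.09.

0.09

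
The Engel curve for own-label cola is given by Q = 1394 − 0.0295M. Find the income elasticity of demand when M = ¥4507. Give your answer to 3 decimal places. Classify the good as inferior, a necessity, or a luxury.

At M = 4507: Q = 1261.044.
dQ/dM = −0.0295.
η = (dQ/dM)·(M/Q) = -0.0295 × (4507/1261.044) = -0.105.
Since η < 0, the good is an inferior good.

-0.105 (inferior good)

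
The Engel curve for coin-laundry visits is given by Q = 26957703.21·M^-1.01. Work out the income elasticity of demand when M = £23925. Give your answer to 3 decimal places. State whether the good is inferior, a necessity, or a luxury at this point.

-1.010 (inferior good)

For Q = A·M^β the income elasticity is constant and equal to β.
Here β = -1.01, so η = -1.010.
Since η < 0, the good is an inferior good.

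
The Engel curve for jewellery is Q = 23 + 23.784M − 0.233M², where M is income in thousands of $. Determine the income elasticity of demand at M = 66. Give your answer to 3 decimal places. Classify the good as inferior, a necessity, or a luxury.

At M = 66: Q = 577.7960.
dQ/dM = 23.784 − 0.466M = -6.97200.
η = (dQ/dM)·(M/Q) = -6.97200 × (66/577.7960) = -0.796.
η < 0 ⇒ inferior good.

-0.796 (inferior good)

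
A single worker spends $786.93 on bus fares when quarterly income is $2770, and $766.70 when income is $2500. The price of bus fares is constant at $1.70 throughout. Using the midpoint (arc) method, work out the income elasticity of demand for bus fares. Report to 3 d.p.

0.254

With a constant price, Q₁ = 786.93/1.70 = 462.900 and Q₂ = 766.70/1.70 = 451.000 (equivalently, work directly with expenditure since P cancels).
Midpoint %ΔQ = (766.70 − 786.93)/776.82 = -0.02604; midpoint %ΔI = (2500 − 2770)/2635 = -0.10247.
η = -0.02604 / -0.10247 = 0.254.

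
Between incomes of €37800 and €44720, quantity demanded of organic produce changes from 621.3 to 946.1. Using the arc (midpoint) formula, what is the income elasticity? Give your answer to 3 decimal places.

2.471

ΔQ = 946.1 − 621.3 = 324.8; midpoint Q̄ = (621.3 + 946.1)/2 = 783.7.
ΔI = 44720 − 37800 = 6920; midpoint Ī = (37800 + 44720)/2 = 41260.
η = (ΔQ/Q̄) ÷ (ΔI/Ī) = (324.8/783.7) ÷ (6920/41260) = 2.471.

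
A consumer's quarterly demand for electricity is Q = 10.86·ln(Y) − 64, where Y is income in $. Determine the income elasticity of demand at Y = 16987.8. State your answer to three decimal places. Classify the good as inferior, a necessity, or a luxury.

At Y = 16987.8: Q = 41.779.
dQ/dY = 10.86/Y = 0.000639282 at this income.
η = (dQ/dY)·(Y/Q) = 0.000639282 × (16987.8/41.779) = 0.260.
Since 0 < η < 1, the good is a necessity.

0.260 (necessity)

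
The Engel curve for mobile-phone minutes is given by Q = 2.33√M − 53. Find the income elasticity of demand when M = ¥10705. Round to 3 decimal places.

0.641

At M = 10705: Q = 188.073.
dQ/dM = 2.33/(2√M) = 0.0112598 at this income.
η = (dQ/dM)·(M/Q) = 0.0112598 × (10705/188.073) = 0.641.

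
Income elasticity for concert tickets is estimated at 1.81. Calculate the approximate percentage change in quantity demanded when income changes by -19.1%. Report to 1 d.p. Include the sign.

-34.6%

%ΔQ ≈ η × %ΔI = 1.81 × (-19.1%) = -34.6%.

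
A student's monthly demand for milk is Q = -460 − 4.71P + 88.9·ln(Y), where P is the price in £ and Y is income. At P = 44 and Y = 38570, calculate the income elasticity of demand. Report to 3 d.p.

At P = 44, Y = 38570: Q = 271.564.
Holding P constant, ∂Q/∂Y = 88.9/Y = 0.0023049.
η_Y = (∂Q/∂Y)·(Y/Q) = 0.0023049 × (38570/271.564) = 0.327.

0.327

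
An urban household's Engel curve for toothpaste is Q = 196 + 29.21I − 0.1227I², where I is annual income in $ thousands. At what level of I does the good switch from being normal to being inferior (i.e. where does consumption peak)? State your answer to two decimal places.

dQ/dI = 29.21 − 0.2454I.
The good is inferior where dQ/dI < 0. Setting dQ/dI = 0 gives I = 29.21 / 0.2454 = 119.03.

119.03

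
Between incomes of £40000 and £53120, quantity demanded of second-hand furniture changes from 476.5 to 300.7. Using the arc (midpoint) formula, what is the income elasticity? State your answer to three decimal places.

ΔQ = 300.7 − 476.5 = -175.8; midpoint Q̄ = (476.5 + 300.7)/2 = 388.6.
ΔI = 53120 − 40000 = 13120; midpoint Ī = (40000 + 53120)/2 = 46560.
η = (ΔQ/Q̄) ÷ (ΔI/Ī) = (-175.8/388.6) ÷ (13120/46560) = -1.605.

-1.605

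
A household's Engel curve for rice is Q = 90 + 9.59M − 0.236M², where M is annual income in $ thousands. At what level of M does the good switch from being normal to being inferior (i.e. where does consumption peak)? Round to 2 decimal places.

20.32

dQ/dM = 9.59 − 0.472M.
The good is inferior where dQ/dM < 0. Setting dQ/dM = 0 gives M = 9.59 / 0.472 = 20.32.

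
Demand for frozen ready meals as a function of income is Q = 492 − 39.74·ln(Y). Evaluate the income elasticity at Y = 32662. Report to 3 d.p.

At Y = 32662: Q = 78.944.
dQ/dY = -39.74/Y = -0.0012167 at this income.
η = (dQ/dY)·(Y/Q) = -0.0012167 × (32662/78.944) = -0.503.

-0.503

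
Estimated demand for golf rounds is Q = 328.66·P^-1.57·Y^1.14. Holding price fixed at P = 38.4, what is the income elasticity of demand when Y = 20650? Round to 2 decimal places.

For a multiplicative demand Q = A·P^α·Y^β, the income elasticity is β everywhere.
Here β = 1.14, so η = 1.14.

1.14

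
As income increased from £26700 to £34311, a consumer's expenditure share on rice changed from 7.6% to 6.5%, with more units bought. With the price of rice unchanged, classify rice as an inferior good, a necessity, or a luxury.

Quantity rises but the budget share falls as income rises, so 0 < η < 1.

necessity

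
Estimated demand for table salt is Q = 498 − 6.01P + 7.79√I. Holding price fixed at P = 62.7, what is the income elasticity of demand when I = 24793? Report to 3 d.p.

0.455

At P = 62.7, I = 24793: Q = 1347.770.
Holding P constant, ∂Q/∂I = 7.79/(2√I) = 0.0247368.
η_I = (∂Q/∂I)·(I/Q) = 0.0247368 × (24793/1347.770) = 0.455.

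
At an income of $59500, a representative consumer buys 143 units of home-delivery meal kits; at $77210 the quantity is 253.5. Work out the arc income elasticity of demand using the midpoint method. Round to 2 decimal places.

2.15

ΔQ = 253.5 − 143 = 110.5; midpoint Q̄ = (143 + 253.5)/2 = 198.25.
ΔI = 77210 − 59500 = 17710; midpoint Ī = (59500 + 77210)/2 = 68355.
η = (ΔQ/Q̄) ÷ (ΔI/Ī) = (110.5/198.25) ÷ (17710/68355) = 2.15.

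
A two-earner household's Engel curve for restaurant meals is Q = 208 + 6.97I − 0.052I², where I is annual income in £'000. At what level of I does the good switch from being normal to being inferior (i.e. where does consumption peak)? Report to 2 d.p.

dQ/dI = 6.97 − 0.104I.
The good is inferior where dQ/dI < 0. Setting dQ/dI = 0 gives I = 6.97 / 0.104 = 67.02.

67.02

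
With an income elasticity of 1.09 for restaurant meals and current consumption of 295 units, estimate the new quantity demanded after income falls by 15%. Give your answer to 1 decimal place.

%ΔQ ≈ η × %ΔI = 1.09 × (-15%) = -16.35%.
New Q ≈ 295 × (1 − 0.1635) = 246.8.

246.8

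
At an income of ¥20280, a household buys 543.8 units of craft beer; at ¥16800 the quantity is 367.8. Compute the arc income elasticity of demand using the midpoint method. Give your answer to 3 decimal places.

ΔQ = 367.8 − 543.8 = -176; midpoint Q̄ = (543.8 + 367.8)/2 = 455.8.
ΔI = 16800 − 20280 = -3480; midpoint Ī = (20280 + 16800)/2 = 18540.
η = (ΔQ/Q̄) ÷ (ΔI/Ī) = (-176/455.8) ÷ (-3480/18540) = 2.057.

2.057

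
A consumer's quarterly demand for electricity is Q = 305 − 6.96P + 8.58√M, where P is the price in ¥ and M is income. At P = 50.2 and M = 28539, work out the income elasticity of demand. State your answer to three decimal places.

At P = 50.2, M = 28539: Q = 1405.069.
Holding P constant, ∂Q/∂M = 8.58/(2√M) = 0.0253944.
η_M = (∂Q/∂M)·(M/Q) = 0.0253944 × (28539/1405.069) = 0.516.

0.516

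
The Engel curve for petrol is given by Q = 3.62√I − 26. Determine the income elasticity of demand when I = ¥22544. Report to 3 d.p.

At I = 22544: Q = 517.531.
dQ/dI = 3.62/(2√I) = 0.0120549 at this income.
η = (dQ/dI)·(I/Q) = 0.0120549 × (22544/517.531) = 0.525.

0.525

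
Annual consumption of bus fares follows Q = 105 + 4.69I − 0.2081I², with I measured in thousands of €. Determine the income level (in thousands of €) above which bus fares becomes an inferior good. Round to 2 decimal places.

11.27

dQ/dI = 4.69 − 0.4162I.
The good is inferior where dQ/dI < 0. Setting dQ/dI = 0 gives I = 4.69 / 0.4162 = 11.27.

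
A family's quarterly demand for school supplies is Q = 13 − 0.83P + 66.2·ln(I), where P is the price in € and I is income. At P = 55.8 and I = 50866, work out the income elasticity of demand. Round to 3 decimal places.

0.097

At P = 55.8, I = 50866: Q = 684.092.
Holding P constant, ∂Q/∂I = 66.2/I = 0.00130146.
η_I = (∂Q/∂I)·(I/Q) = 0.00130146 × (50866/684.092) = 0.097.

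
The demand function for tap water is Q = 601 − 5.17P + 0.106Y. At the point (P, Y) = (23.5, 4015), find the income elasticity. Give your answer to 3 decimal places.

0.470

At P = 23.5, Y = 4015: Q = 905.095.
Holding P constant, ∂Q/∂Y = 0.106.
η_Y = (∂Q/∂Y)·(Y/Q) = 0.106 × (4015/905.095) = 0.470.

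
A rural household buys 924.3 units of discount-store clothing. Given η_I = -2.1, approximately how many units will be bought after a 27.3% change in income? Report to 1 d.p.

%ΔQ ≈ η × %ΔI = -2.1 × 27.3% = -57.33%.
New Q ≈ 924.3 × (1 − 0.5733) = 394.4.

394.4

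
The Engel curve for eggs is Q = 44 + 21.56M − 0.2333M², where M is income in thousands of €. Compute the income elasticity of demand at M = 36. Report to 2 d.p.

0.33

At M = 36: Q = 517.8032.
dQ/dM = 21.56 − 0.4666M = 4.76240.
η = (dQ/dM)·(M/Q) = 4.76240 × (36/517.8032) = 0.33.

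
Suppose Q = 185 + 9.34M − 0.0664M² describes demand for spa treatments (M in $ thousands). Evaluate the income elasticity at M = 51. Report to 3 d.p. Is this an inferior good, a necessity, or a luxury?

At M = 51: Q = 488.6336.
dQ/dM = 9.34 − 0.1328M = 2.56720.
η = (dQ/dM)·(M/Q) = 2.56720 × (51/488.6336) = 0.268.
0 < η < 1 ⇒ necessity.

0.268 (necessity)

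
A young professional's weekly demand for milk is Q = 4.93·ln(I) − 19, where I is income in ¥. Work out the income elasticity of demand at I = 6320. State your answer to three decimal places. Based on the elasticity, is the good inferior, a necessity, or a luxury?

At I = 6320: Q = 24.145.
dQ/dI = 4.93/I = 0.000780063 at this income.
η = (dQ/dI)·(I/Q) = 0.000780063 × (6320/24.145) = 0.204.
Since 0 < η < 1, the good is a necessity.

0.204 (necessity)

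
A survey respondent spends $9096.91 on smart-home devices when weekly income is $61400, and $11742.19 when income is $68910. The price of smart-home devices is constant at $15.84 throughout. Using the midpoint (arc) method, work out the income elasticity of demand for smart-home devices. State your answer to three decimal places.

With a constant price, Q₁ = 9096.91/15.84 = 574.300 and Q₂ = 11742.19/15.84 = 741.300 (equivalently, work directly with expenditure since P cancels).
Midpoint %ΔQ = (11742.19 − 9096.91)/10419.55 = 0.25388; midpoint %ΔI = (68910 − 61400)/65155 = 0.11526.
η = 0.25388 / 0.11526 = 2.203.

2.203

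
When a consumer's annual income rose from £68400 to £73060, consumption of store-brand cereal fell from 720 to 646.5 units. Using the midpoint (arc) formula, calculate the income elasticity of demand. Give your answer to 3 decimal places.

-1.633

ΔQ = 646.5 − 720 = -73.5; midpoint Q̄ = (720 + 646.5)/2 = 683.25.
ΔI = 73060 − 68400 = 4660; midpoint Ī = (68400 + 73060)/2 = 70730.
η = (ΔQ/Q̄) ÷ (ΔI/Ī) = (-73.5/683.25) ÷ (4660/70730) = -1.633.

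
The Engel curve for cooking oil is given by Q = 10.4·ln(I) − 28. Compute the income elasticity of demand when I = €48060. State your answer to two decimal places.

At I = 48060: Q = 84.114.
dQ/dI = 10.4/I = 0.000216396 at this income.
η = (dQ/dI)·(I/Q) = 0.000216396 × (48060/84.114) = 0.12.

0.12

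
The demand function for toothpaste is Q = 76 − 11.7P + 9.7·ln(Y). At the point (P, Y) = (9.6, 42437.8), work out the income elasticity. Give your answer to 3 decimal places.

0.145

At P = 9.6, Y = 42437.8: Q = 67.041.
Holding P constant, ∂Q/∂Y = 9.7/Y = 0.00022857.
η_Y = (∂Q/∂Y)·(Y/Q) = 0.00022857 × (42437.8/67.041) = 0.145.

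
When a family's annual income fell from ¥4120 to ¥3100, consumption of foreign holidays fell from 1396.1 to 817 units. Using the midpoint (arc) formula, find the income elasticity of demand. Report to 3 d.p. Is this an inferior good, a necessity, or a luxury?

ΔQ = 817 − 1396.1 = -579.1; midpoint Q̄ = (1396.1 + 817)/2 = 1106.55.
ΔI = 3100 − 4120 = -1020; midpoint Ī = (4120 + 3100)/2 = 3610.
η = (ΔQ/Q̄) ÷ (ΔI/Ī) = (-579.1/1106.55) ÷ (-1020/3610) = 1.852.
η > 1 ⇒ luxury.

1.852 (luxury)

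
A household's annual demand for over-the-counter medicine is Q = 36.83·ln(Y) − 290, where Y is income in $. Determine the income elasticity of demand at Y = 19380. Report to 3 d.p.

At Y = 19380: Q = 73.586.
dQ/dY = 36.83/Y = 0.00190041 at this income.
η = (dQ/dY)·(Y/Q) = 0.00190041 × (19380/73.586) = 0.501.

0.501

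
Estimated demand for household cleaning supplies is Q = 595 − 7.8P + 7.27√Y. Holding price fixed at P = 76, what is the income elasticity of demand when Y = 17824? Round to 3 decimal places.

0.499

At P = 76, Y = 17824: Q = 972.793.
Holding P constant, ∂Q/∂Y = 7.27/(2√Y) = 0.0272271.
η_Y = (∂Q/∂Y)·(Y/Q) = 0.0272271 × (17824/972.793) = 0.499.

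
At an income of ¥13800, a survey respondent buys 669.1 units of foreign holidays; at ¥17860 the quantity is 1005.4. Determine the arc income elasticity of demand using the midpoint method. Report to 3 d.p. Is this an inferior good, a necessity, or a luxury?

1.566 (luxury)

ΔQ = 1005.4 − 669.1 = 336.3; midpoint Q̄ = (669.1 + 1005.4)/2 = 837.25.
ΔI = 17860 − 13800 = 4060; midpoint Ī = (13800 + 17860)/2 = 15830.
η = (ΔQ/Q̄) ÷ (ΔI/Ī) = (336.3/837.25) ÷ (4060/15830) = 1.566.
η > 1 ⇒ luxury.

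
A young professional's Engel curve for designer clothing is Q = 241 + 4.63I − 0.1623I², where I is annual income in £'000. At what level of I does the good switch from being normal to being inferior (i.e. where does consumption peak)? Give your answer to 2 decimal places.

14.26

dQ/dI = 4.63 − 0.3246I.
The good is inferior where dQ/dI < 0. Setting dQ/dI = 0 gives I = 4.63 / 0.3246 = 14.26.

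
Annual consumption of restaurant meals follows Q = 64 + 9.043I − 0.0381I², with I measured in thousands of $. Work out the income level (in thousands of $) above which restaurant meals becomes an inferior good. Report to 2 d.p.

118.67

dQ/dI = 9.043 − 0.0762I.
The good is inferior where dQ/dI < 0. Setting dQ/dI = 0 gives I = 9.043 / 0.0762 = 118.67.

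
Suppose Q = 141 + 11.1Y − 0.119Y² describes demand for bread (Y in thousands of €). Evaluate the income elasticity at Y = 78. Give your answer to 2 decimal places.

At Y = 78: Q = 282.8040.
dQ/dY = 11.1 − 0.238Y = -7.46400.
η = (dQ/dY)·(Y/Q) = -7.46400 × (78/282.8040) = -2.06.

-2.06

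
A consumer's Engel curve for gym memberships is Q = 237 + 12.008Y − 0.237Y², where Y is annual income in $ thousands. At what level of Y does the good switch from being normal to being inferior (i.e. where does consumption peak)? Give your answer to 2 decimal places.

25.33

dQ/dY = 12.008 − 0.474Y.
The good is inferior where dQ/dY < 0. Setting dQ/dY = 0 gives Y = 12.008 / 0.474 = 25.33.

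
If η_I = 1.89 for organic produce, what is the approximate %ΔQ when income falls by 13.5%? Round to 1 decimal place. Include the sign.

%ΔQ ≈ η × %ΔI = 1.89 × (-13.5%) = -25.5%.

-25.5%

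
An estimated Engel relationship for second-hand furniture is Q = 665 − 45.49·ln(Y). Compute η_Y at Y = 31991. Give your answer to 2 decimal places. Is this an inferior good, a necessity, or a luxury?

-0.24 (inferior good)

At Y = 31991: Q = 193.123.
dQ/dY = -45.49/Y = -0.00142196 at this income.
η = (dQ/dY)·(Y/Q) = -0.00142196 × (31991/193.123) = -0.24.
Since η < 0, the good is an inferior good.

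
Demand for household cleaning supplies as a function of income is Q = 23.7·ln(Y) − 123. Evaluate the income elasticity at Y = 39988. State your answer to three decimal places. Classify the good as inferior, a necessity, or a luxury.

At Y = 39988: Q = 128.133.
dQ/dY = 23.7/Y = 0.000592678 at this income.
η = (dQ/dY)·(Y/Q) = 0.000592678 × (39988/128.133) = 0.185.
Since 0 < η < 1, the good is a necessity.

0.185 (necessity)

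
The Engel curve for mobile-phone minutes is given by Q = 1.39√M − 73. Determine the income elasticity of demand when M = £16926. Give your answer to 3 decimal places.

0.838

At M = 16926: Q = 107.839.
dQ/dM = 1.39/(2√M) = 0.00534205 at this income.
η = (dQ/dM)·(M/Q) = 0.00534205 × (16926/107.839) = 0.838.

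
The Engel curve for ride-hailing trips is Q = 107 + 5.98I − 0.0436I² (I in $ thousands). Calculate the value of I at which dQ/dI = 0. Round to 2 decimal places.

68.58

dQ/dI = 5.98 − 0.0872I.
The good is inferior where dQ/dI < 0. Setting dQ/dI = 0 gives I = 5.98 / 0.0872 = 68.58.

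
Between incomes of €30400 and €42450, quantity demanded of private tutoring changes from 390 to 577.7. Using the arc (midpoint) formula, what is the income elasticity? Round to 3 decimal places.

1.173

ΔQ = 577.7 − 390 = 187.7; midpoint Q̄ = (390 + 577.7)/2 = 483.85.
ΔI = 42450 − 30400 = 12050; midpoint Ī = (30400 + 42450)/2 = 36425.
η = (ΔQ/Q̄) ÷ (ΔI/Ī) = (187.7/483.85) ÷ (12050/36425) = 1.173.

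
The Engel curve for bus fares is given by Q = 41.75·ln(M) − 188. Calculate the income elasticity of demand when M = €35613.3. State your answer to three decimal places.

0.167

At M = 35613.3: Q = 249.560.
dQ/dM = 41.75/M = 0.00117231 at this income.
η = (dQ/dM)·(M/Q) = 0.00117231 × (35613.3/249.560) = 0.167.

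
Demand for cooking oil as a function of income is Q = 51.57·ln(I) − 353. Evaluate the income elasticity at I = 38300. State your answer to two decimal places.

At I = 38300: Q = 191.229.
dQ/dI = 51.57/I = 0.00134648 at this income.
η = (dQ/dI)·(I/Q) = 0.00134648 × (38300/191.229) = 0.27.

0.27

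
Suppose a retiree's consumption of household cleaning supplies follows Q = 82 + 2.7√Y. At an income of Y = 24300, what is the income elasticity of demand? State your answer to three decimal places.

At Y = 24300: Q = 502.888.
dQ/dY = 2.7/(2√Y) = 0.00866025 at this income.
η = (dQ/dY)·(Y/Q) = 0.00866025 × (24300/502.888) = 0.418.

0.418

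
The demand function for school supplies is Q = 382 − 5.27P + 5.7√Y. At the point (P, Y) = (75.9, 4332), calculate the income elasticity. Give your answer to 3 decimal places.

At P = 75.9, Y = 4332: Q = 357.169.
Holding P constant, ∂Q/∂Y = 5.7/(2√Y) = 0.0433013.
η_Y = (∂Q/∂Y)·(Y/Q) = 0.0433013 × (4332/357.169) = 0.525.

0.525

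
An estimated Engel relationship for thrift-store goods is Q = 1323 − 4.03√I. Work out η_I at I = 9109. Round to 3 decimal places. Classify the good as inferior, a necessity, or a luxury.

-0.205 (inferior good)

At I = 9109: Q = 938.372.
dQ/dI = -4.03/(2√I) = -0.0211125 at this income.
η = (dQ/dI)·(I/Q) = -0.0211125 × (9109/938.372) = -0.205.
Since η < 0, the good is an inferior good.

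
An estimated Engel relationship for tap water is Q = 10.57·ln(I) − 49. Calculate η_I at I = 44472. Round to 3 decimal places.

0.165

At I = 44472: Q = 64.127.
dQ/dI = 10.57/I = 0.000237678 at this income.
η = (dQ/dI)·(I/Q) = 0.000237678 × (44472/64.127) = 0.165.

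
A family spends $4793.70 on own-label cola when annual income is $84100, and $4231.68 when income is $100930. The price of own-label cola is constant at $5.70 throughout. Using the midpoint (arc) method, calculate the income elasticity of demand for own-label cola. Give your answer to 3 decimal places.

With a constant price, Q₁ = 4793.70/5.70 = 841.000 and Q₂ = 4231.68/5.70 = 742.400 (equivalently, work directly with expenditure since P cancels).
Midpoint %ΔQ = (4231.68 − 4793.70)/4512.69 = -0.12454; midpoint %ΔI = (100930 − 84100)/92515 = 0.18192.
η = -0.12454 / 0.18192 = -0.685.

-0.685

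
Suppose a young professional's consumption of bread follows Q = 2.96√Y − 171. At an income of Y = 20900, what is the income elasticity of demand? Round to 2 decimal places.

0.83

At Y = 20900: Q = 256.922.
dQ/dY = 2.96/(2√Y) = 0.0102374 at this income.
η = (dQ/dY)·(Y/Q) = 0.0102374 × (20900/256.922) = 0.83.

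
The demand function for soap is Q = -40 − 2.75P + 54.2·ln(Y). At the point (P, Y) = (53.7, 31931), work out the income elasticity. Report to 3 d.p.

0.145

At P = 53.7, Y = 31931: Q = 374.451.
Holding P constant, ∂Q/∂Y = 54.2/Y = 0.00169741.
η_Y = (∂Q/∂Y)·(Y/Q) = 0.00169741 × (31931/374.451) = 0.145.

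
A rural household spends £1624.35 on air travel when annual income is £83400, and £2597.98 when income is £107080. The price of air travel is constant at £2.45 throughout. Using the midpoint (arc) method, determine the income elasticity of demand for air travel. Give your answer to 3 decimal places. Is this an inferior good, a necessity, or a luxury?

1.855 (luxury)

With a constant price, Q₁ = 1624.35/2.45 = 663.000 and Q₂ = 2597.98/2.45 = 1060.400 (equivalently, work directly with expenditure since P cancels).
Midpoint %ΔQ = (2597.98 − 1624.35)/2111.17 = 0.46118; midpoint %ΔI = (107080 − 83400)/95240 = 0.24864.
η = 0.46118 / 0.24864 = 1.855.
η > 1 ⇒ luxury.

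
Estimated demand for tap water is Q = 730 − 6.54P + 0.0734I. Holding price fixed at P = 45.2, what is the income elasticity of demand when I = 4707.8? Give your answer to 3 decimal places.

At P = 45.2, I = 4707.8: Q = 779.945.
Holding P constant, ∂Q/∂I = 0.0734.
η_I = (∂Q/∂I)·(I/Q) = 0.0734 × (4707.8/779.945) = 0.443.

0.443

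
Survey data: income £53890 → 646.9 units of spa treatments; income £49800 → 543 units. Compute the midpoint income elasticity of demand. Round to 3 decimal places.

2.214

ΔQ = 543 − 646.9 = -103.9; midpoint Q̄ = (646.9 + 543)/2 = 594.95.
ΔI = 49800 − 53890 = -4090; midpoint Ī = (53890 + 49800)/2 = 51845.
η = (ΔQ/Q̄) ÷ (ΔI/Ī) = (-103.9/594.95) ÷ (-4090/51845) = 2.214.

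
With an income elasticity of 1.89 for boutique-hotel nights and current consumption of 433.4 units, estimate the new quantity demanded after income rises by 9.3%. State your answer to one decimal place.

509.6

%ΔQ ≈ η × %ΔI = 1.89 × 9.3% = 17.577%.
New Q ≈ 433.4 × (1 + 0.17577) = 509.6.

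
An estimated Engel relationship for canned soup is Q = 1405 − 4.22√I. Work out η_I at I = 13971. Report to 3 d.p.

At I = 13971: Q = 906.200.
dQ/dI = -4.22/(2√I) = -0.0178513 at this income.
η = (dQ/dI)·(I/Q) = -0.0178513 × (13971/906.200) = -0.275.

-0.275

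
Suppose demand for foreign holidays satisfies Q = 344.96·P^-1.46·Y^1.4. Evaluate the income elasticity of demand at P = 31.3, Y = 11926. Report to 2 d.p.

1.40

For a multiplicative demand Q = A·P^α·Y^β, the income elasticity is β everywhere.
Here β = 1.4, so η = 1.40.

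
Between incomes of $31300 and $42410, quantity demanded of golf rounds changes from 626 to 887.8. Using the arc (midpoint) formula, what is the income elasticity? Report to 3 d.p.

ΔQ = 887.8 − 626 = 261.8; midpoint Q̄ = (626 + 887.8)/2 = 756.9.
ΔI = 42410 − 31300 = 11110; midpoint Ī = (31300 + 42410)/2 = 36855.
η = (ΔQ/Q̄) ÷ (ΔI/Ī) = (261.8/756.9) ÷ (11110/36855) = 1.147.

1.147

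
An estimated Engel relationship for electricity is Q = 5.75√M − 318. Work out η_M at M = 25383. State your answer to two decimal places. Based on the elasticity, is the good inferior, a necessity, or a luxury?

At M = 25383: Q = 598.092.
dQ/dM = 5.75/(2√M) = 0.0180454 at this income.
η = (dQ/dM)·(M/Q) = 0.0180454 × (25383/598.092) = 0.77.
Since 0 < η < 1, the good is a necessity.

0.77 (necessity)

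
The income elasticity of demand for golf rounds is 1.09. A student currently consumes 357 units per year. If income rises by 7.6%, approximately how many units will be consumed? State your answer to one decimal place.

%ΔQ ≈ η × %ΔI = 1.09 × 7.6% = 8.284%.
New Q ≈ 357 × (1 + 0.08284) = 386.6.

386.6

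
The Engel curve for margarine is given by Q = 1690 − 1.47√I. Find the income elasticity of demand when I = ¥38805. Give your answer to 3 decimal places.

At I = 38805: Q = 1400.425.
dQ/dI = -1.47/(2√I) = -0.00373116 at this income.
η = (dQ/dI)·(I/Q) = -0.00373116 × (38805/1400.425) = -0.103.

-0.103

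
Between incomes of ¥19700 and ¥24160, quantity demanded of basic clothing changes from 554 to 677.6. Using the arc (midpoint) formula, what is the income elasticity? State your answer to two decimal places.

0.99

ΔQ = 677.6 − 554 = 123.6; midpoint Q̄ = (554 + 677.6)/2 = 615.8.
ΔI = 24160 − 19700 = 4460; midpoint Ī = (19700 + 24160)/2 = 21930.
η = (ΔQ/Q̄) ÷ (ΔI/Ī) = (123.6/615.8) ÷ (4460/21930) = 0.99.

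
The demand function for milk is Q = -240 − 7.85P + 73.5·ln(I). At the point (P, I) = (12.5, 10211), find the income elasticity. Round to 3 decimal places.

At P = 12.5, I = 10211: Q = 340.370.
Holding P constant, ∂Q/∂I = 73.5/I = 0.00719812.
η_I = (∂Q/∂I)·(I/Q) = 0.00719812 × (10211/340.370) = 0.216.

0.216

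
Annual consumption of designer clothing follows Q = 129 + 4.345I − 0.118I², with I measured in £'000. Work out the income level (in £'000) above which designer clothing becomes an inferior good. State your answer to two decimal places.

18.41

dQ/dI = 4.345 − 0.236I.
The good is inferior where dQ/dI < 0. Setting dQ/dI = 0 gives I = 4.345 / 0.236 = 18.41.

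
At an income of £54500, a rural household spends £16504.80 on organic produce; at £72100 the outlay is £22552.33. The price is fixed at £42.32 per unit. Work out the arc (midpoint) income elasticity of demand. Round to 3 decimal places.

With a constant price, Q₁ = 16504.80/42.32 = 390.000 and Q₂ = 22552.33/42.32 = 532.900 (equivalently, work directly with expenditure since P cancels).
Midpoint %ΔQ = (22552.33 − 16504.80)/19528.57 = 0.30968; midpoint %ΔI = (72100 − 54500)/63300 = 0.27804.
η = 0.30968 / 0.27804 = 1.114.

1.114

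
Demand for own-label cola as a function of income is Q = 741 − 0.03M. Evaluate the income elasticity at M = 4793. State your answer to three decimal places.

-0.241

At M = 4793: Q = 597.210.
dQ/dM = −0.03.
η = (dQ/dM)·(M/Q) = -0.03 × (4793/597.210) = -0.241.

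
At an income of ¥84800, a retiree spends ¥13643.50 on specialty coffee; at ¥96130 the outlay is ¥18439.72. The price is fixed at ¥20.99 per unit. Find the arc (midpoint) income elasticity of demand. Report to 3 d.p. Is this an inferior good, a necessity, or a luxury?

2.387 (luxury)

With a constant price, Q₁ = 13643.50/20.99 = 650.000 and Q₂ = 18439.72/20.99 = 878.500 (equivalently, work directly with expenditure since P cancels).
Midpoint %ΔQ = (18439.72 − 13643.50)/16041.61 = 0.29899; midpoint %ΔI = (96130 − 84800)/90465 = 0.12524.
η = 0.29899 / 0.12524 = 2.387.
η > 1 ⇒ luxury.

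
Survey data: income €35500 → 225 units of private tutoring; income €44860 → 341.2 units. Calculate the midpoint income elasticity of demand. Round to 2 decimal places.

ΔQ = 341.2 − 225 = 116.2; midpoint Q̄ = (225 + 341.2)/2 = 283.1.
ΔI = 44860 − 35500 = 9360; midpoint Ī = (35500 + 44860)/2 = 40180.
η = (ΔQ/Q̄) ÷ (ΔI/Ī) = (116.2/283.1) ÷ (9360/40180) = 1.76.

1.76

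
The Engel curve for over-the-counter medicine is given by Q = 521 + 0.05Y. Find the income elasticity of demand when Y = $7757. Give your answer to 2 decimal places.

0.43

At Y = 7757: Q = 908.850.
dQ/dY = 0.05.
η = (dQ/dY)·(Y/Q) = 0.05 × (7757/908.850) = 0.43.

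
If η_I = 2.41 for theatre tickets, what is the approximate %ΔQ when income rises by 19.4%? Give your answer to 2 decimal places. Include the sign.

%ΔQ ≈ η × %ΔI = 2.41 × 19.4% = 46.75%.

46.75%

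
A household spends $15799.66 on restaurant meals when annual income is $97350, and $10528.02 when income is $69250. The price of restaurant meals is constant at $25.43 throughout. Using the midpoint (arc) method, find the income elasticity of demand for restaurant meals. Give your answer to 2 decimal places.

With a constant price, Q₁ = 15799.66/25.43 = 621.300 and Q₂ = 10528.02/25.43 = 414.000 (equivalently, work directly with expenditure since P cancels).
Midpoint %ΔQ = (10528.02 − 15799.66)/13163.84 = -0.40046; midpoint %ΔI = (69250 − 97350)/83300 = -0.33733.
η = -0.40046 / -0.33733 = 1.19.

1.19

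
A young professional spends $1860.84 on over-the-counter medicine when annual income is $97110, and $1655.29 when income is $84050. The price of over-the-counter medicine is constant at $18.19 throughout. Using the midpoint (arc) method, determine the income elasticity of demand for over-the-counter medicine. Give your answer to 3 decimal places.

With a constant price, Q₁ = 1860.84/18.19 = 102.300 and Q₂ = 1655.29/18.19 = 91.000 (equivalently, work directly with expenditure since P cancels).
Midpoint %ΔQ = (1655.29 − 1860.84)/1758.07 = -0.11692; midpoint %ΔI = (84050 − 97110)/90580 = -0.14418.
η = -0.11692 / -0.14418 = 0.811.

0.811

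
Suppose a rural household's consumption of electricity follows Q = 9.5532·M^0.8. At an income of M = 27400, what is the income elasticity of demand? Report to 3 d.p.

0.800

For Q = A·M^β the income elasticity is constant and equal to β.
Here β = 0.8, so η = 0.800.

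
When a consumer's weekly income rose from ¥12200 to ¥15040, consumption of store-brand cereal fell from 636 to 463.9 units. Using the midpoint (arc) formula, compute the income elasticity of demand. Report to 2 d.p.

-1.50

ΔQ = 463.9 − 636 = -172.1; midpoint Q̄ = (636 + 463.9)/2 = 549.95.
ΔI = 15040 − 12200 = 2840; midpoint Ī = (12200 + 15040)/2 = 13620.
η = (ΔQ/Q̄) ÷ (ΔI/Ī) = (-172.1/549.95) ÷ (2840/13620) = -1.50.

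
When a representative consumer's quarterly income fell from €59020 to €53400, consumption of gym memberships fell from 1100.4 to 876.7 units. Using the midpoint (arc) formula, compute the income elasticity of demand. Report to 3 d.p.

ΔQ = 876.7 − 1100.4 = -223.7; midpoint Q̄ = (1100.4 + 876.7)/2 = 988.55.
ΔI = 53400 − 59020 = -5620; midpoint Ī = (59020 + 53400)/2 = 56210.
η = (ΔQ/Q̄) ÷ (ΔI/Ī) = (-223.7/988.55) ÷ (-5620/56210) = 2.263.

2.263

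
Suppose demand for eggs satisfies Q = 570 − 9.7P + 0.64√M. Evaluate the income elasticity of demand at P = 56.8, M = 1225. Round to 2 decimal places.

0.27

At P = 56.8, M = 1225: Q = 41.440.
Holding P constant, ∂Q/∂M = 0.64/(2√M) = 0.00914286.
η_M = (∂Q/∂M)·(M/Q) = 0.00914286 × (1225/41.440) = 0.27.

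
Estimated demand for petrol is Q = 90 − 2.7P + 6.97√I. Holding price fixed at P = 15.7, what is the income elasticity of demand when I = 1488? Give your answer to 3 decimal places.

At P = 15.7, I = 1488: Q = 316.475.
Holding P constant, ∂Q/∂I = 6.97/(2√I) = 0.0903444.
η_I = (∂Q/∂I)·(I/Q) = 0.0903444 × (1488/316.475) = 0.425.

0.425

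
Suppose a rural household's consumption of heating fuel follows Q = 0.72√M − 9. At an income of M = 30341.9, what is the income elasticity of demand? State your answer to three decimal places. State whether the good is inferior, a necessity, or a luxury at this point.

At M = 30341.9: Q = 116.416.
dQ/dM = 0.72/(2√M) = 0.00206672 at this income.
η = (dQ/dM)·(M/Q) = 0.00206672 × (30341.9/116.416) = 0.539.
Since 0 < η < 1, the good is a necessity.

0.539 (necessity)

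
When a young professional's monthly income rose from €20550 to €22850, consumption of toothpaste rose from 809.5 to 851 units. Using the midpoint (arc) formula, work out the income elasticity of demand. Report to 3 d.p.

0.472

ΔQ = 851 − 809.5 = 41.5; midpoint Q̄ = (809.5 + 851)/2 = 830.25.
ΔI = 22850 − 20550 = 2300; midpoint Ī = (20550 + 22850)/2 = 21700.
η = (ΔQ/Q̄) ÷ (ΔI/Ī) = (41.5/830.25) ÷ (2300/21700) = 0.472.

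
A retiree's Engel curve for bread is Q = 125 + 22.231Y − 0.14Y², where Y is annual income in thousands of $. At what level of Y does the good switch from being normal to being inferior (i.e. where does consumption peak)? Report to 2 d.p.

79.40

dQ/dY = 22.231 − 0.28Y.
The good is inferior where dQ/dY < 0. Setting dQ/dY = 0 gives Y = 22.231 / 0.28 = 79.40.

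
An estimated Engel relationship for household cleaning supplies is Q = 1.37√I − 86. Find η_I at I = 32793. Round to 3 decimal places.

0.765

At I = 32793: Q = 162.091.
dQ/dI = 1.37/(2√I) = 0.00378268 at this income.
η = (dQ/dI)·(I/Q) = 0.00378268 × (32793/162.091) = 0.765.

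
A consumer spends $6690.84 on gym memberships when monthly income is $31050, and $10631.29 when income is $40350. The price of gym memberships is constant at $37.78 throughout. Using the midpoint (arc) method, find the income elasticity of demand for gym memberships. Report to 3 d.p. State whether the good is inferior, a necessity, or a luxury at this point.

With a constant price, Q₁ = 6690.84/37.78 = 177.100 and Q₂ = 10631.29/37.78 = 281.400 (equivalently, work directly with expenditure since P cancels).
Midpoint %ΔQ = (10631.29 − 6690.84)/8661.07 = 0.45496; midpoint %ΔI = (40350 − 31050)/35700 = 0.26050.
η = 0.45496 / 0.26050 = 1.746.
η > 1 ⇒ luxury.

1.746 (luxury)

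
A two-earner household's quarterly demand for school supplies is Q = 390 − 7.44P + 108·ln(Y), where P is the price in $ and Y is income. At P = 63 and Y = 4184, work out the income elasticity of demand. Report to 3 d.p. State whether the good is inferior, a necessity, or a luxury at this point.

At P = 63, Y = 4184: Q = 821.894.
Holding P constant, ∂Q/∂Y = 108/Y = 0.0258126.
η_Y = (∂Q/∂Y)·(Y/Q) = 0.0258126 × (4184/821.894) = 0.131.
Since 0 < η < 1, this is a necessity.

0.131 (necessity)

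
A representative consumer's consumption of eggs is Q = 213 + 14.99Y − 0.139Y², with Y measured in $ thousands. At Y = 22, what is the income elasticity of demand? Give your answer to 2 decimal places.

At Y = 22: Q = 475.5040.
dQ/dY = 14.99 − 0.278Y = 8.87400.
η = (dQ/dY)·(Y/Q) = 8.87400 × (22/475.5040) = 0.41.

0.41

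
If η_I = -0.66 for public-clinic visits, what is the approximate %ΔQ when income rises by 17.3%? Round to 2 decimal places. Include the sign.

%ΔQ ≈ η × %ΔI = -0.66 × 17.3% = -11.42%.

-11.42%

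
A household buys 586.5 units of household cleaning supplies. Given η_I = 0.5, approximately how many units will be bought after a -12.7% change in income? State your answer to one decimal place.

%ΔQ ≈ η × %ΔI = 0.5 × (-12.7%) = -6.35%.
New Q ≈ 586.5 × (1 − 0.0635) = 549.3.

549.3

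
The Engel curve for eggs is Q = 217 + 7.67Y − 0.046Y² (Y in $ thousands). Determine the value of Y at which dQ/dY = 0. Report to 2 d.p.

dQ/dY = 7.67 − 0.092Y.
The good is inferior where dQ/dY < 0. Setting dQ/dY = 0 gives Y = 7.67 / 0.092 = 83.37.

83.37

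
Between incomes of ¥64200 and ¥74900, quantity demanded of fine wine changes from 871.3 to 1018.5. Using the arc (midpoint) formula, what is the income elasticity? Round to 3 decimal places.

ΔQ = 1018.5 − 871.3 = 147.2; midpoint Q̄ = (871.3 + 1018.5)/2 = 944.9.
ΔI = 74900 − 64200 = 10700; midpoint Ī = (64200 + 74900)/2 = 69550.
η = (ΔQ/Q̄) ÷ (ΔI/Ī) = (147.2/944.9) ÷ (10700/69550) = 1.013.

1.013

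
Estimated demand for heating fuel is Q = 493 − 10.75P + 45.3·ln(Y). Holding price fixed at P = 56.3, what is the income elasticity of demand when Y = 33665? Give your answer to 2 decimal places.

At P = 56.3, Y = 33665: Q = 359.992.
Holding P constant, ∂Q/∂Y = 45.3/Y = 0.00134561.
η_Y = (∂Q/∂Y)·(Y/Q) = 0.00134561 × (33665/359.992) = 0.13.

0.13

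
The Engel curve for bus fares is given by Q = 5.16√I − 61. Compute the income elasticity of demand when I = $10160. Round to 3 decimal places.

0.566

At I = 10160: Q = 459.112.
dQ/dI = 5.16/(2√I) = 0.025596 at this income.
η = (dQ/dI)·(I/Q) = 0.025596 × (10160/459.112) = 0.566.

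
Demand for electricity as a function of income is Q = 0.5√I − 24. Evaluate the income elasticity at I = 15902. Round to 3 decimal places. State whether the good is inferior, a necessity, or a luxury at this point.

At I = 15902: Q = 39.052.
dQ/dI = 0.5/(2√I) = 0.0019825 at this income.
η = (dQ/dI)·(I/Q) = 0.0019825 × (15902/39.052) = 0.807.
Since 0 < η < 1, the good is a necessity.

0.807 (necessity)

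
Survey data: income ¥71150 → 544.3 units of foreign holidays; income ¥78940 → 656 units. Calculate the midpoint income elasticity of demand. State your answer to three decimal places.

1.793

ΔQ = 656 − 544.3 = 111.7; midpoint Q̄ = (544.3 + 656)/2 = 600.15.
ΔI = 78940 − 71150 = 7790; midpoint Ī = (71150 + 78940)/2 = 75045.
η = (ΔQ/Q̄) ÷ (ΔI/Ī) = (111.7/600.15) ÷ (7790/75045) = 1.793.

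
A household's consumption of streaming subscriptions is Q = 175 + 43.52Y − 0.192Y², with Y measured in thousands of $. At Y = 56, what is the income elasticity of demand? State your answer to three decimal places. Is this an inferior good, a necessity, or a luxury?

At Y = 56: Q = 2010.0080.
dQ/dY = 43.52 − 0.384Y = 22.01600.
η = (dQ/dY)·(Y/Q) = 22.01600 × (56/2010.0080) = 0.613.
0 < η < 1 ⇒ necessity.

0.613 (necessity)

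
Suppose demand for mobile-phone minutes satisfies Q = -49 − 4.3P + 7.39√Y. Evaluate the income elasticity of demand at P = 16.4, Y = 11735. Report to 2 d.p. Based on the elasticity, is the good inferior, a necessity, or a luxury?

0.59 (necessity)

At P = 16.4, Y = 11735: Q = 681.025.
Holding P constant, ∂Q/∂Y = 7.39/(2√Y) = 0.0341093.
η_Y = (∂Q/∂Y)·(Y/Q) = 0.0341093 × (11735/681.025) = 0.59.
Since 0 < η < 1, this is a necessity.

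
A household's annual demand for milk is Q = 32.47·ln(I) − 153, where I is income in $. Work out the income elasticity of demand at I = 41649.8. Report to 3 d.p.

0.169

At I = 41649.8: Q = 192.385.
dQ/dI = 32.47/I = 0.000779596 at this income.
η = (dQ/dI)·(I/Q) = 0.000779596 × (41649.8/192.385) = 0.169.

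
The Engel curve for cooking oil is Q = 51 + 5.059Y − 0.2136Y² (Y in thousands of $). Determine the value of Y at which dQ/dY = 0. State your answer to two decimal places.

dQ/dY = 5.059 − 0.4272Y.
The good is inferior where dQ/dY < 0. Setting dQ/dY = 0 gives Y = 5.059 / 0.4272 = 11.84.

11.84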